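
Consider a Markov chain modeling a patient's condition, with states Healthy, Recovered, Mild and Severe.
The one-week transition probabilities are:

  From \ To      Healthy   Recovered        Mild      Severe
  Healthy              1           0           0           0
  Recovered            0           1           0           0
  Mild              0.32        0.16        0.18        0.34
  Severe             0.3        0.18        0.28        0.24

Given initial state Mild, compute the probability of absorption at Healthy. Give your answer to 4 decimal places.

Let h(s) be the probability of absorption at Healthy starting from transient state s. Then h(Healthy) = 1 and h(Recovered) = 0. By first-step analysis:
h(Mild) = 0.32·1 + 0.16·0 + 0.18·h(Mild) + 0.34·h(Severe)
h(Severe) = 0.3·1 + 0.18·0 + 0.28·h(Mild) + 0.24·h(Severe)
Solving: h(Mild) = 0.6538, h(Severe) = 0.6356.
Starting from Mild, the probability is 0.6538.

0.6538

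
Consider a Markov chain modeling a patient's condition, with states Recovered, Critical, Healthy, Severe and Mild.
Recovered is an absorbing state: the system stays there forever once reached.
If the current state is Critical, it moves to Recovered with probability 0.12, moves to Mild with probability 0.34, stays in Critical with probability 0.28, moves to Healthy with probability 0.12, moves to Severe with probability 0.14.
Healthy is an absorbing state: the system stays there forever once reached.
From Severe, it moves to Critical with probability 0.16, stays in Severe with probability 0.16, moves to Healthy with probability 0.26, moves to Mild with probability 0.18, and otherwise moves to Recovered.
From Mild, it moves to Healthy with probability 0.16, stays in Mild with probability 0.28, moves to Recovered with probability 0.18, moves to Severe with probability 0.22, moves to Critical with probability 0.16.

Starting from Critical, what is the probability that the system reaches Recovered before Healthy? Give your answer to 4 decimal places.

Let h(s) be the probability of absorption at Recovered starting from transient state s. Then h(Recovered) = 1 and h(Healthy) = 0. By first-step analysis:
h(Critical) = 0.12·1 + 0.28·h(Critical) + 0.12·0 + 0.14·h(Severe) + 0.34·h(Mild)
h(Severe) = 0.24·1 + 0.16·h(Critical) + 0.26·0 + 0.16·h(Severe) + 0.18·h(Mild)
h(Mild) = 0.18·1 + 0.16·h(Critical) + 0.16·0 + 0.22·h(Severe) + 0.28·h(Mild)
Solving: h(Critical) = 0.5041, h(Severe) = 0.4915, h(Mild) = 0.5122.
Starting from Critical, the probability is 0.5041.

0.5041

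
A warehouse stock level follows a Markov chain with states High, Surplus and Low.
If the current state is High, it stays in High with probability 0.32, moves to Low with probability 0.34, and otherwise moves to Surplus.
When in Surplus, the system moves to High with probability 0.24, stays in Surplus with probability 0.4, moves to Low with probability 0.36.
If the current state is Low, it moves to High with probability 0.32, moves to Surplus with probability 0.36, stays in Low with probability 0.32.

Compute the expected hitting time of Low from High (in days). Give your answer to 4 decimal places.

Let t(s) be the expected number of days to first reach Low from state s, with t(Low) = 0. Conditioning on the first day:
t(High) = 1 + 0.32·t(High) + 0.34·t(Surplus)
t(Surplus) = 1 + 0.24·t(High) + 0.4·t(Surplus)
Solving: t(High) = 2.8799, t(Surplus) = 2.8186.
Expected days from High to Low: 2.8799.

2.8799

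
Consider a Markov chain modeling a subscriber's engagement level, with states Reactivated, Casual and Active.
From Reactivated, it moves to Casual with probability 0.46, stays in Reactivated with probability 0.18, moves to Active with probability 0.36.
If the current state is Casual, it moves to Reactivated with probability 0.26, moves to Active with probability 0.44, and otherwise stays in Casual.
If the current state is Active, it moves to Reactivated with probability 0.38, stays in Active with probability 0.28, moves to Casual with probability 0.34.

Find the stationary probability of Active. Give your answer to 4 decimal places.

0.3599

Let the stationary distribution be π with π = πP and π_1 + π_2 + π_3 = 1.
π_1 = 0.18·π_1 + 0.26·π_2 + 0.38·π_3
π_2 = 0.46·π_1 + 0.3·π_2 + 0.34·π_3
Solving with the normalization constraint gives π = (0.2807, 0.3593, 0.3599).
So the stationary probability of Active is 0.3599.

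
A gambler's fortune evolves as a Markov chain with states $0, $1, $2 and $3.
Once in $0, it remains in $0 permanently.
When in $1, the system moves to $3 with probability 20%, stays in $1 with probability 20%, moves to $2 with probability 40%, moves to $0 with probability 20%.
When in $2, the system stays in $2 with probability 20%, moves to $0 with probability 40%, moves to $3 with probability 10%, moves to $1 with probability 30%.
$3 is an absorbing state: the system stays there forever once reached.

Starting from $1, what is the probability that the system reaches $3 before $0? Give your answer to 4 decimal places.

0.3846

Let h(s) be the probability of absorption at $3 starting from transient state s. Then h($3) = 1 and h($0) = 0. By first-step analysis:
h($1) = 0.2·0 + 0.2·h($1) + 0.4·h($2) + 0.2·1
h($2) = 0.4·0 + 0.3·h($1) + 0.2·h($2) + 0.1·1
Solving: h($1) = 0.3846, h($2) = 0.2692.
Starting from $1, the probability is 0.3846.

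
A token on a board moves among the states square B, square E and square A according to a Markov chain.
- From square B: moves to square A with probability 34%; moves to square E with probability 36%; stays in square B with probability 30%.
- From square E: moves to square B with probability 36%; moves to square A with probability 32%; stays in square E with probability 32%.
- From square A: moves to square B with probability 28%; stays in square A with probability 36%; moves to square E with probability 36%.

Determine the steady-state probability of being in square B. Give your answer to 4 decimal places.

Let the stationary distribution be π with π = πP and π_1 + π_2 + π_3 = 1.
π_1 = 0.3·π_1 + 0.36·π_2 + 0.28·π_3
π_2 = 0.36·π_1 + 0.32·π_2 + 0.36·π_3
Solving with the normalization constraint gives π = (0.3140, 0.3462, 0.3399).
So the stationary probability of square B is 0.3140.

0.3140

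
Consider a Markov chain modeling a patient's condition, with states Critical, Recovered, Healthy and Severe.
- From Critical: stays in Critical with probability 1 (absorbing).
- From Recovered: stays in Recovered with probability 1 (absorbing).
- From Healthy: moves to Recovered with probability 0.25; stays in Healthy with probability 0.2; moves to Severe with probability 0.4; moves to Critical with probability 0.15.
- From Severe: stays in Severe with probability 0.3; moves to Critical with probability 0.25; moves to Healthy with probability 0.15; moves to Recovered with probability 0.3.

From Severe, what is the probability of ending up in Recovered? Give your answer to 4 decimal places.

0.5550

Let h(s) be the probability of absorption at Recovered starting from transient state s. Then h(Recovered) = 1 and h(Critical) = 0. By first-step analysis:
h(Healthy) = 0.15·0 + 0.25·1 + 0.2·h(Healthy) + 0.4·h(Severe)
h(Severe) = 0.25·0 + 0.3·1 + 0.15·h(Healthy) + 0.3·h(Severe)
Solving: h(Healthy) = 0.5900, h(Severe) = 0.5550.
Starting from Severe, the probability is 0.5550.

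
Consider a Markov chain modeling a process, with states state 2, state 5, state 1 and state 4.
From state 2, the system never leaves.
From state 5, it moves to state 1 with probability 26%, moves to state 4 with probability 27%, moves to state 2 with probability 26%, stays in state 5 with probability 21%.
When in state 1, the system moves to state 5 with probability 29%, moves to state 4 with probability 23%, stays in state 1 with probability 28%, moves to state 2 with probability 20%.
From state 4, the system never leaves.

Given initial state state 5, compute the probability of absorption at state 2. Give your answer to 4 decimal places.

Let h(s) be the probability of absorption at state 2 starting from transient state s. Then h(state 2) = 1 and h(state 4) = 0. By first-step analysis:
h(state 5) = 0.26·1 + 0.21·h(state 5) + 0.26·h(state 1) + 0.27·0
h(state 1) = 0.2·1 + 0.29·h(state 5) + 0.28·h(state 1) + 0.23·0
Solving: h(state 5) = 0.4848, h(state 1) = 0.4730.
Starting from state 5, the probability is 0.4848.

0.4848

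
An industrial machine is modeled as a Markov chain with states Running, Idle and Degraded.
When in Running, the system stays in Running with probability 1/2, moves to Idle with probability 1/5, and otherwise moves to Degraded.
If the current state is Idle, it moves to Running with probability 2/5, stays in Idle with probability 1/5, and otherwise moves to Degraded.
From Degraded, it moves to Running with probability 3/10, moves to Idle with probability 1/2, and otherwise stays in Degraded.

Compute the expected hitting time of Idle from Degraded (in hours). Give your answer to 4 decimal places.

2.5806

Let t(s) be the expected number of hours to first reach Idle from state s, with t(Idle) = 0. Conditioning on the first hour:
t(Running) = 1 + 0.5·t(Running) + 0.3·t(Degraded)
t(Degraded) = 1 + 0.3·t(Running) + 0.2·t(Degraded)
Solving: t(Running) = 3.5484, t(Degraded) = 2.5806.
Expected hours from Degraded to Idle: 2.5806.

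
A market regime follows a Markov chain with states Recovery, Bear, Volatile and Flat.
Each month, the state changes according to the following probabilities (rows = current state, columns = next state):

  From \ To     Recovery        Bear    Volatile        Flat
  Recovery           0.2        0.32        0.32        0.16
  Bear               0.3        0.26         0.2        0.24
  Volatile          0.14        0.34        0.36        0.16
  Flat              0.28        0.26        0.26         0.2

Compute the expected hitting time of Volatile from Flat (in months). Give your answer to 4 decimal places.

3.8564

Let t(s) be the expected number of months to first reach Volatile from state s, with t(Volatile) = 0. Conditioning on the first month:
t(Recovery) = 1 + 0.2·t(Recovery) + 0.32·t(Bear) + 0.16·t(Flat)
t(Bear) = 1 + 0.3·t(Recovery) + 0.26·t(Bear) + 0.24·t(Flat)
t(Flat) = 1 + 0.28·t(Recovery) + 0.26·t(Bear) + 0.2·t(Flat)
Solving: t(Recovery) = 3.6548, t(Bear) = 4.0837, t(Flat) = 3.8564.
Expected months from Flat to Volatile: 3.8564.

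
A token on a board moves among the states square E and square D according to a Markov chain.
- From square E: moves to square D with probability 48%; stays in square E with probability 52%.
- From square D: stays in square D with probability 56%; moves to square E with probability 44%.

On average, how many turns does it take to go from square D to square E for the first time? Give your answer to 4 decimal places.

2.2727

Let t(s) be the expected number of turns to first reach square E from state s, with t(square E) = 0. Conditioning on the first turn:
t(square D) = 1 + 0.56·t(square D)
Solving: t(square D) = 2.2727.
Expected turns from square D to square E: 2.2727.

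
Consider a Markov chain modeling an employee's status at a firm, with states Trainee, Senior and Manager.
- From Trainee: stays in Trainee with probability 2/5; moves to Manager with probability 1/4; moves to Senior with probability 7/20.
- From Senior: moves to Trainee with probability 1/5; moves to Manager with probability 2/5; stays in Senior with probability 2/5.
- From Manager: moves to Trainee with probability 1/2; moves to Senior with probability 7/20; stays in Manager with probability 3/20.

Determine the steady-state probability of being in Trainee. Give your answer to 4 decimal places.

Let the stationary distribution be π with π = πP and π_1 + π_2 + π_3 = 1.
π_1 = 0.4·π_1 + 0.2·π_2 + 0.5·π_3
π_2 = 0.35·π_1 + 0.4·π_2 + 0.35·π_3
Solving with the normalization constraint gives π = (0.3541, 0.3684, 0.2775).
So the stationary probability of Trainee is 0.3541.

0.3541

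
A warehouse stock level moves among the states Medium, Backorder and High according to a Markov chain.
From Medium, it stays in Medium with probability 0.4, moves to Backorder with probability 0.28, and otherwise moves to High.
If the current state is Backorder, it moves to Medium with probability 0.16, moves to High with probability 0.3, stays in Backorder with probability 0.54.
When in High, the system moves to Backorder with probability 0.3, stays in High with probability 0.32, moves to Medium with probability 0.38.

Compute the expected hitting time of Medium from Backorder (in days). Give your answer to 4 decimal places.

4.3986

Let t(s) be the expected number of days to first reach Medium from state s, with t(Medium) = 0. Conditioning on the first day:
t(Backorder) = 1 + 0.54·t(Backorder) + 0.3·t(High)
t(High) = 1 + 0.3·t(Backorder) + 0.32·t(High)
Solving: t(Backorder) = 4.3986, t(High) = 3.4111.
Expected days from Backorder to Medium: 4.3986.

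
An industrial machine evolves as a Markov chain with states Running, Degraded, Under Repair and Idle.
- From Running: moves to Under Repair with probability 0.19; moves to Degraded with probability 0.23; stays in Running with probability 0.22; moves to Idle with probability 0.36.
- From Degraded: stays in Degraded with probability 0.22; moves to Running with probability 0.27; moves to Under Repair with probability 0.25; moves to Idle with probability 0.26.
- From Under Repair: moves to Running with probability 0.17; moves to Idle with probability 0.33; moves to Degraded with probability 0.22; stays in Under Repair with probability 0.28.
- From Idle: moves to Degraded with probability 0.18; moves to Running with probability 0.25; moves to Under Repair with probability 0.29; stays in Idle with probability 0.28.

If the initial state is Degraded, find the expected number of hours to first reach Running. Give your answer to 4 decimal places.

Let t(s) be the expected number of hours to first reach Running from state s, with t(Running) = 0. Conditioning on the first hour:
t(Degraded) = 1 + 0.22·t(Degraded) + 0.25·t(Under Repair) + 0.26·t(Idle)
t(Under Repair) = 1 + 0.22·t(Degraded) + 0.28·t(Under Repair) + 0.33·t(Idle)
t(Idle) = 1 + 0.18·t(Degraded) + 0.29·t(Under Repair) + 0.28·t(Idle)
Solving: t(Degraded) = 4.2130, t(Under Repair) = 4.6548, t(Idle) = 4.3170.
Expected hours from Degraded to Running: 4.2130.

4.2130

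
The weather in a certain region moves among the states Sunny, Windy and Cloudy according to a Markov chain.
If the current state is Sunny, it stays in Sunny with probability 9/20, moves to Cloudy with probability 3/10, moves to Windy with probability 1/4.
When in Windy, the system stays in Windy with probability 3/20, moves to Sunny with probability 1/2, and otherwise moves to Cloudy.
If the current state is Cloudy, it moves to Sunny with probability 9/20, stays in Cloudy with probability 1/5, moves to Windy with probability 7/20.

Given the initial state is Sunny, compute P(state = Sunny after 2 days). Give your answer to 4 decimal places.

0.4625

Sum over the intermediate state after 1 day:
P = P(Sunny→Sunny)·P(Sunny→Sunny) + P(Sunny→Windy)·P(Windy→Sunny) + P(Sunny→Cloudy)·P(Cloudy→Sunny)
  = 0.45×0.45 + 0.25×0.5 + 0.3×0.45
  = 0.2025 + 0.1250 + 0.1350 = 0.4625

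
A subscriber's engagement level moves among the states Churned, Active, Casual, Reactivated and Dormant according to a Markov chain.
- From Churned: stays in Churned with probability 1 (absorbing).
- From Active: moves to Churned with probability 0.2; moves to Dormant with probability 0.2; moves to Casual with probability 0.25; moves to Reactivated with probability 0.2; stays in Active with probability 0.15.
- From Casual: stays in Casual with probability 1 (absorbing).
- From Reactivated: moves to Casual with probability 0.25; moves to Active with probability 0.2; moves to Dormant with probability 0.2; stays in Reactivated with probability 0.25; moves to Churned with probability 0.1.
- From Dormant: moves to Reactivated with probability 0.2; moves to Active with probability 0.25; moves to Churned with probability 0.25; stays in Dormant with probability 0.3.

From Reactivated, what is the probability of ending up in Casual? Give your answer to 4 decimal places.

Let h(s) be the probability of absorption at Casual starting from transient state s. Then h(Casual) = 1 and h(Churned) = 0. By first-step analysis:
h(Active) = 0.2·0 + 0.15·h(Active) + 0.25·1 + 0.2·h(Reactivated) + 0.2·h(Dormant)
h(Reactivated) = 0.1·0 + 0.2·h(Active) + 0.25·1 + 0.25·h(Reactivated) + 0.2·h(Dormant)
h(Dormant) = 0.25·0 + 0.25·h(Active) + 0.2·h(Reactivated) + 0.3·h(Dormant)
Solving: h(Active) = 0.5057, h(Reactivated) = 0.5589, h(Dormant) = 0.3403.
Starting from Reactivated, the probability is 0.5589.

0.5589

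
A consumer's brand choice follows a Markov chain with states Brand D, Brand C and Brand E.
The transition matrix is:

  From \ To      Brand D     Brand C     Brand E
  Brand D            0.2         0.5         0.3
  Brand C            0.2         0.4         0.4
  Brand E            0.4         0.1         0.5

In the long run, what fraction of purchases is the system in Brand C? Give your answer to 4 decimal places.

0.3043

Let the stationary distribution be π with π = πP and π_1 + π_2 + π_3 = 1.
π_1 = 0.2·π_1 + 0.2·π_2 + 0.4·π_3
π_2 = 0.5·π_1 + 0.4·π_2 + 0.1·π_3
Solving with the normalization constraint gives π = (0.2826, 0.3043, 0.4130).
So the stationary probability of Brand C is 0.3043.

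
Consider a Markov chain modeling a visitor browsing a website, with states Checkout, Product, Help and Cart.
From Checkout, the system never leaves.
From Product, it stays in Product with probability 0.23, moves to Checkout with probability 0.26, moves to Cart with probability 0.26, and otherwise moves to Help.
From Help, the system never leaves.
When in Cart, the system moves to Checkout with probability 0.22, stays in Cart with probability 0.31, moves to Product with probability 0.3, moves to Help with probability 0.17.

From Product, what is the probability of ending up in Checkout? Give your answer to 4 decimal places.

Let h(s) be the probability of absorption at Checkout starting from transient state s. Then h(Checkout) = 1 and h(Help) = 0. By first-step analysis:
h(Product) = 0.26·1 + 0.23·h(Product) + 0.25·0 + 0.26·h(Cart)
h(Cart) = 0.22·1 + 0.3·h(Product) + 0.17·0 + 0.31·h(Cart)
Solving: h(Product) = 0.5220, h(Cart) = 0.5458.
Starting from Product, the probability is 0.5220.

0.5220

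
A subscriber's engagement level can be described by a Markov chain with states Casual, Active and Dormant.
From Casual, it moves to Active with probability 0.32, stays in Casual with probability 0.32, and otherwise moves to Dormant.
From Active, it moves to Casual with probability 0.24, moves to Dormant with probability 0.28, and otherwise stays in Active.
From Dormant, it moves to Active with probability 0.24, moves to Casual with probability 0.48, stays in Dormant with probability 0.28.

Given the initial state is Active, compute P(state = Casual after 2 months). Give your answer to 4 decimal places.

0.3264

Sum over the intermediate state after 1 month:
P = P(Active→Casual)·P(Casual→Casual) + P(Active→Active)·P(Active→Casual) + P(Active→Dormant)·P(Dormant→Casual)
  = 0.24×0.32 + 0.48×0.24 + 0.28×0.48
  = 0.0768 + 0.1152 + 0.1344 = 0.3264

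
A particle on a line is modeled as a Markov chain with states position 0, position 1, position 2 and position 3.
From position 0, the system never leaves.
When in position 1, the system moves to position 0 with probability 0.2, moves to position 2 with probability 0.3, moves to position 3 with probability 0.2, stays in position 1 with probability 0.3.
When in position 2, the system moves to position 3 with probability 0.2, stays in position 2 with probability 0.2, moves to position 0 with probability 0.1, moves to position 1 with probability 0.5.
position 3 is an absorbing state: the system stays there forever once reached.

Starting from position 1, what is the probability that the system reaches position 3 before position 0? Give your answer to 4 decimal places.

Let h(s) be the probability of absorption at position 3 starting from transient state s. Then h(position 3) = 1 and h(position 0) = 0. By first-step analysis:
h(position 1) = 0.2·0 + 0.3·h(position 1) + 0.3·h(position 2) + 0.2·1
h(position 2) = 0.1·0 + 0.5·h(position 1) + 0.2·h(position 2) + 0.2·1
Solving: h(position 1) = 0.5366, h(position 2) = 0.5854.
Starting from position 1, the probability is 0.5366.

0.5366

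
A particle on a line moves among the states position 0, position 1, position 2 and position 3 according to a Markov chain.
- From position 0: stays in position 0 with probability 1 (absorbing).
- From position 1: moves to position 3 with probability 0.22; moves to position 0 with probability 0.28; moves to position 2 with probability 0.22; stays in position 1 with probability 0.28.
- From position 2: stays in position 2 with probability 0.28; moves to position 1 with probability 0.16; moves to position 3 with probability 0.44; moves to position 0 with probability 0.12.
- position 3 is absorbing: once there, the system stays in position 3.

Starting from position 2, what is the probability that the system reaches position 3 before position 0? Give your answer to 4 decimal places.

Let h(s) be the probability of absorption at position 3 starting from transient state s. Then h(position 3) = 1 and h(position 0) = 0. By first-step analysis:
h(position 1) = 0.28·0 + 0.28·h(position 1) + 0.22·h(position 2) + 0.22·1
h(position 2) = 0.12·0 + 0.16·h(position 1) + 0.28·h(position 2) + 0.44·1
Solving: h(position 1) = 0.5281, h(position 2) = 0.7285.
Starting from position 2, the probability is 0.7285.

0.7285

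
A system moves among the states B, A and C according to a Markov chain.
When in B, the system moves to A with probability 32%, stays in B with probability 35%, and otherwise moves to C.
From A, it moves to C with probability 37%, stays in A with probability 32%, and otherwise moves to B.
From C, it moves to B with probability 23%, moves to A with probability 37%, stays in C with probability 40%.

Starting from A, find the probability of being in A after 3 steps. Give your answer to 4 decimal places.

0.3384

Propagate the distribution vector 3 steps from A.
After 0 steps: (0.0000, 1.0000, 0.0000)
After 1 step: (0.3100, 0.3200, 0.3700)
After 2 steps: (0.2928, 0.3385, 0.3687)
After 3 steps: (0.2922, 0.3384, 0.3693)
P(in A after 3 steps) = 0.3384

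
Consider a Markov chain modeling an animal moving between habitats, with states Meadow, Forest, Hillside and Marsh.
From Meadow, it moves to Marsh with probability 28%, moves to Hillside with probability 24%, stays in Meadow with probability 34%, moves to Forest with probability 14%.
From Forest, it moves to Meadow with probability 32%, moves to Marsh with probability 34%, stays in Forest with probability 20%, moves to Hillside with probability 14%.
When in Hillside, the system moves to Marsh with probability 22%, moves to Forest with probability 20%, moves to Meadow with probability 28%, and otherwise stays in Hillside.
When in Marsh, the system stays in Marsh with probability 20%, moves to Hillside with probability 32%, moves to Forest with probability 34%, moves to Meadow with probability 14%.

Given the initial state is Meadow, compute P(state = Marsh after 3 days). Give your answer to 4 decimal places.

0.2572

Propagate the distribution vector 3 days from Meadow.
After 0 days: (1.0000, 0.0000, 0.0000, 0.0000)
After 1 day: (0.3400, 0.1400, 0.2400, 0.2800)
After 2 days: (0.2668, 0.2188, 0.2628, 0.2516)
After 3 days: (0.2695, 0.2192, 0.2540, 0.2572)
P(in Marsh after 3 days) = 0.2572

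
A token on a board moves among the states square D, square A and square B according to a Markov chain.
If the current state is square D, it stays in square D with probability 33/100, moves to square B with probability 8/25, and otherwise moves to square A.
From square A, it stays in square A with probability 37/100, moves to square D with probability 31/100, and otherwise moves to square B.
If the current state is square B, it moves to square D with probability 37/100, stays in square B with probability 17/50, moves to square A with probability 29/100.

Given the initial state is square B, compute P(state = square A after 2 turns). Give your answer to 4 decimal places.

Sum over the intermediate state after 1 turn:
P = P(square B→square D)·P(square D→square A) + P(square B→square A)·P(square A→square A) + P(square B→square B)·P(square B→square A)
  = 0.37×0.35 + 0.29×0.37 + 0.34×0.29
  = 0.1295 + 0.1073 + 0.0986 = 0.3354

0.3354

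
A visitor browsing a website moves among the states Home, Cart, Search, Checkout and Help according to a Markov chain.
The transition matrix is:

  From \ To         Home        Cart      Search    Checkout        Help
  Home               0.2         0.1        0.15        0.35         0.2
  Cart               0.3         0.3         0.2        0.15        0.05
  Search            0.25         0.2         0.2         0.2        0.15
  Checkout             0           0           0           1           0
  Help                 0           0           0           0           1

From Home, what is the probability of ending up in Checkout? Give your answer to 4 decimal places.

Let h(s) be the probability of absorption at Checkout starting from transient state s. Then h(Checkout) = 1 and h(Help) = 0. By first-step analysis:
h(Home) = 0.2·h(Home) + 0.1·h(Cart) + 0.15·h(Search) + 0.35·1 + 0.2·0
h(Cart) = 0.3·h(Home) + 0.3·h(Cart) + 0.2·h(Search) + 0.15·1 + 0.05·0
h(Search) = 0.25·h(Home) + 0.2·h(Cart) + 0.2·h(Search) + 0.2·1 + 0.15·0
Solving: h(Home) = 0.6354, h(Cart) = 0.6620, h(Search) = 0.6141.
Starting from Home, the probability is 0.6354.

0.6354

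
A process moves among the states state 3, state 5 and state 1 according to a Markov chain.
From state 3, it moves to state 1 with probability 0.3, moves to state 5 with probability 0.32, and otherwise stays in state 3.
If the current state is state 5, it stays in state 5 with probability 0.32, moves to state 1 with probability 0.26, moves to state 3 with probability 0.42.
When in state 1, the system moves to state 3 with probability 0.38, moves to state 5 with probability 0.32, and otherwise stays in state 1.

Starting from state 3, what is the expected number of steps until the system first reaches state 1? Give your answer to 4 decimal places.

3.4819

Let t(s) be the expected number of steps to first reach state 1 from state s, with t(state 1) = 0. Conditioning on the first step:
t(state 3) = 1 + 0.38·t(state 3) + 0.32·t(state 5)
t(state 5) = 1 + 0.42·t(state 3) + 0.32·t(state 5)
Solving: t(state 3) = 3.4819, t(state 5) = 3.6212.
Expected steps from state 3 to state 1: 3.4819.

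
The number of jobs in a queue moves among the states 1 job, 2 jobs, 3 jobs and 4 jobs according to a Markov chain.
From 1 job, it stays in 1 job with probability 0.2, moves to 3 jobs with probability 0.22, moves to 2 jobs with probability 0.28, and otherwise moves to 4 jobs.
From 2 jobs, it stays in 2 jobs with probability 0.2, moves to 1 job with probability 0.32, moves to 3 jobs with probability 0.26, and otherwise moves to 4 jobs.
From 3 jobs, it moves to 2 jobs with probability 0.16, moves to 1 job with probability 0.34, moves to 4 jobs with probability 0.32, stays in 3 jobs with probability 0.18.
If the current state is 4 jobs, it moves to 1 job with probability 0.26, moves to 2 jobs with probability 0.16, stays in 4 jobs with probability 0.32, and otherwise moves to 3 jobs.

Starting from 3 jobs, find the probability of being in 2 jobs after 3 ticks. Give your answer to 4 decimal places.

Propagate the distribution vector 3 ticks from 3 jobs.
After 0 ticks: (0.0000, 0.0000, 1.0000, 0.0000)
After 1 tick: (0.3400, 0.1600, 0.1800, 0.3200)
After 2 ticks: (0.2636, 0.2072, 0.2320, 0.2972)
After 3 ticks: (0.2752, 0.1999, 0.2309, 0.2940)
P(in 2 jobs after 3 ticks) = 0.1999

0.1999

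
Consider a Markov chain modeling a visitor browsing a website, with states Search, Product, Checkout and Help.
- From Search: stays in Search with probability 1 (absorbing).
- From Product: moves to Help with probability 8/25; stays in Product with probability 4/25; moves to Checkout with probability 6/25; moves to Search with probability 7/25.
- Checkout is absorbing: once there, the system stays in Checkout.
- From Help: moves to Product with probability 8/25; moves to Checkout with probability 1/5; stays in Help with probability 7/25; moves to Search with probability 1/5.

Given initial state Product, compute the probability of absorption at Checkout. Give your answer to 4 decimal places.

Let h(s) be the probability of absorption at Checkout starting from transient state s. Then h(Checkout) = 1 and h(Search) = 0. By first-step analysis:
h(Product) = 0.28·0 + 0.16·h(Product) + 0.24·1 + 0.32·h(Help)
h(Help) = 0.2·0 + 0.32·h(Product) + 0.2·1 + 0.28·h(Help)
Solving: h(Product) = 0.4713, h(Help) = 0.4873.
Starting from Product, the probability is 0.4713.

0.4713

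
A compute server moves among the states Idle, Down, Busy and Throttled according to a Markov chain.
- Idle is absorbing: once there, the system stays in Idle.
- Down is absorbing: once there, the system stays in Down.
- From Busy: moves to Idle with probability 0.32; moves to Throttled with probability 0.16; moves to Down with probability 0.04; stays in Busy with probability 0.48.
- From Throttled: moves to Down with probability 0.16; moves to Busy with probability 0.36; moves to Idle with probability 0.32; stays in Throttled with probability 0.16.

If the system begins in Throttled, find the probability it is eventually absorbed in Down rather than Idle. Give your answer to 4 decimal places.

0.2574

Let h(s) be the probability of absorption at Down starting from transient state s. Then h(Down) = 1 and h(Idle) = 0. By first-step analysis:
h(Busy) = 0.32·0 + 0.04·1 + 0.48·h(Busy) + 0.16·h(Throttled)
h(Throttled) = 0.32·0 + 0.16·1 + 0.36·h(Busy) + 0.16·h(Throttled)
Solving: h(Busy) = 0.1561, h(Throttled) = 0.2574.
Starting from Throttled, the probability is 0.2574.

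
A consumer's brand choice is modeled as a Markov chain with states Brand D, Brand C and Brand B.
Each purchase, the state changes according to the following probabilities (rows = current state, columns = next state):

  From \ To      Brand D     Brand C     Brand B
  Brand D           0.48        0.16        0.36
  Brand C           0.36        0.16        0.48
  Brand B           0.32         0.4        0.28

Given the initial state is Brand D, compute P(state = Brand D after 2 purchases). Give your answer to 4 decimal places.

Sum over the intermediate state after 1 purchase:
P = P(Brand D→Brand D)·P(Brand D→Brand D) + P(Brand D→Brand C)·P(Brand C→Brand D) + P(Brand D→Brand B)·P(Brand B→Brand D)
  = 0.48×0.48 + 0.16×0.36 + 0.36×0.32
  = 0.2304 + 0.0576 + 0.1152 = 0.4032

0.4032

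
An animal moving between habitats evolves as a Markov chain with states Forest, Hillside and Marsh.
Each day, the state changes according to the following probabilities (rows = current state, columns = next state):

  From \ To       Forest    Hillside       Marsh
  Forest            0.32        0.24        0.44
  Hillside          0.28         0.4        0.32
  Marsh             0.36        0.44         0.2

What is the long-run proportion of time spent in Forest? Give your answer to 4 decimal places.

Let the stationary distribution be π with π = πP and π_1 + π_2 + π_3 = 1.
π_1 = 0.32·π_1 + 0.28·π_2 + 0.36·π_3
π_2 = 0.24·π_1 + 0.4·π_2 + 0.44·π_3
Solving with the normalization constraint gives π = (0.3183, 0.3619, 0.3198).
So the stationary probability of Forest is 0.3183.

0.3183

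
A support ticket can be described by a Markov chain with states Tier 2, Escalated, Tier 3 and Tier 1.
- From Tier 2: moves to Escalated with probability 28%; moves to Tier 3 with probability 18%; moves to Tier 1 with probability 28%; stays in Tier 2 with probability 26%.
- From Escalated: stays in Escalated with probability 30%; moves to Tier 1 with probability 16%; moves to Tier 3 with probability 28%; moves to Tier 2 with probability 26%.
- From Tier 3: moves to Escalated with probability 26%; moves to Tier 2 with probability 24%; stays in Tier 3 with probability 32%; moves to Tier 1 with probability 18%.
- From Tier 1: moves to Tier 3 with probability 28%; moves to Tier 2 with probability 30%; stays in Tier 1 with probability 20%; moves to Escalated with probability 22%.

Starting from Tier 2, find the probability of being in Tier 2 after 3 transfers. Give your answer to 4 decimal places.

Propagate the distribution vector 3 transfers from Tier 2.
After 0 transfers: (1.0000, 0.0000, 0.0000, 0.0000)
After 1 transfer: (0.2600, 0.2800, 0.1800, 0.2800)
After 2 transfers: (0.2676, 0.2652, 0.2612, 0.2060)
After 3 transfers: (0.2630, 0.2677, 0.2637, 0.2056)
P(in Tier 2 after 3 transfers) = 0.2630

0.2630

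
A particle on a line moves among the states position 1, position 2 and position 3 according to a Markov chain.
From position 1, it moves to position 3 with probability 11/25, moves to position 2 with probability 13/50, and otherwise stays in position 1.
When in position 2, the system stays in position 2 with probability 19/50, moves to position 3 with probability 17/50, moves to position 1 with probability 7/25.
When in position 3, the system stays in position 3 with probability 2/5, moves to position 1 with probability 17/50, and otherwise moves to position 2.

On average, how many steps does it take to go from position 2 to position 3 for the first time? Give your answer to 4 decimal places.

2.7132

Let t(s) be the expected number of steps to first reach position 3 from state s, with t(position 3) = 0. Conditioning on the first step:
t(position 1) = 1 + 0.3·t(position 1) + 0.26·t(position 2)
t(position 2) = 1 + 0.28·t(position 1) + 0.38·t(position 2)
Solving: t(position 1) = 2.4363, t(position 2) = 2.7132.
Expected steps from position 2 to position 3: 2.7132.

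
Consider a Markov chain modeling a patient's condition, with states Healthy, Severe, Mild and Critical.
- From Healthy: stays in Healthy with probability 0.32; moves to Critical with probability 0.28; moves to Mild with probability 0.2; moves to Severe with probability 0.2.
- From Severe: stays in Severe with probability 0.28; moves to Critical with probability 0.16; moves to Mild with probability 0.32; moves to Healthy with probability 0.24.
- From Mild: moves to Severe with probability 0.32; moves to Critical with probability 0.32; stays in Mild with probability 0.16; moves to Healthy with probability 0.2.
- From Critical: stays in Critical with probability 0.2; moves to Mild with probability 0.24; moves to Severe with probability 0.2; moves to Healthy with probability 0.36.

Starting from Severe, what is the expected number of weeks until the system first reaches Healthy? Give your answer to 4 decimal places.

3.9251

Let t(s) be the expected number of weeks to first reach Healthy from state s, with t(Healthy) = 0. Conditioning on the first week:
t(Severe) = 1 + 0.28·t(Severe) + 0.32·t(Mild) + 0.16·t(Critical)
t(Mild) = 1 + 0.32·t(Severe) + 0.16·t(Mild) + 0.32·t(Critical)
t(Critical) = 1 + 0.2·t(Severe) + 0.24·t(Mild) + 0.2·t(Critical)
Solving: t(Severe) = 3.9251, t(Mild) = 3.9920, t(Critical) = 3.4289.
Expected weeks from Severe to Healthy: 3.9251.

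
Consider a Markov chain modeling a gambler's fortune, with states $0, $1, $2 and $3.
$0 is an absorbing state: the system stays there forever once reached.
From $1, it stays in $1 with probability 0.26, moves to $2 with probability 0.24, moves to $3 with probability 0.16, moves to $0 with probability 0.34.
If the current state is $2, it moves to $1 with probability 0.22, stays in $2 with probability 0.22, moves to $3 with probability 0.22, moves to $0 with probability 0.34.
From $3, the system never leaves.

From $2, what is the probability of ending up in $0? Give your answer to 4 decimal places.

0.6224

Let h(s) be the probability of absorption at $0 starting from transient state s. Then h($0) = 1 and h($3) = 0. By first-step analysis:
h($1) = 0.34·1 + 0.26·h($1) + 0.24·h($2) + 0.16·0
h($2) = 0.34·1 + 0.22·h($1) + 0.22·h($2) + 0.22·0
Solving: h($1) = 0.6613, h($2) = 0.6224.
Starting from $2, the probability is 0.6224.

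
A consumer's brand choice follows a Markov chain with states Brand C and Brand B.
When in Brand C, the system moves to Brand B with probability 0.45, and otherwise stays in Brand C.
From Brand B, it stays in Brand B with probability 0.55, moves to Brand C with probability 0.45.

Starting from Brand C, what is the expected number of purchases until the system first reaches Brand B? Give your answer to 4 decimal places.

2.2222

Let t(s) be the expected number of purchases to first reach Brand B from state s, with t(Brand B) = 0. Conditioning on the first purchase:
t(Brand C) = 1 + 0.55·t(Brand C)
Solving: t(Brand C) = 2.2222.
Expected purchases from Brand C to Brand B: 2.2222.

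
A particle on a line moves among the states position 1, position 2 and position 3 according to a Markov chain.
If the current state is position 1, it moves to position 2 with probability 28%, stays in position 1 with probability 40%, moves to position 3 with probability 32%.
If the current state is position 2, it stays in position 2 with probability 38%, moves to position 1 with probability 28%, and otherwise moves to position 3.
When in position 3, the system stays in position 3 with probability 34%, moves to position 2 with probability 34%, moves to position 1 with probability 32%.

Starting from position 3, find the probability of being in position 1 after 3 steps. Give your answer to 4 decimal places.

Propagate the distribution vector 3 steps from position 3.
After 0 steps: (0.0000, 0.0000, 1.0000)
After 1 step: (0.3200, 0.3400, 0.3400)
After 2 steps: (0.3320, 0.3344, 0.3336)
After 3 steps: (0.3332, 0.3335, 0.3334)
P(in position 1 after 3 steps) = 0.3332

0.3332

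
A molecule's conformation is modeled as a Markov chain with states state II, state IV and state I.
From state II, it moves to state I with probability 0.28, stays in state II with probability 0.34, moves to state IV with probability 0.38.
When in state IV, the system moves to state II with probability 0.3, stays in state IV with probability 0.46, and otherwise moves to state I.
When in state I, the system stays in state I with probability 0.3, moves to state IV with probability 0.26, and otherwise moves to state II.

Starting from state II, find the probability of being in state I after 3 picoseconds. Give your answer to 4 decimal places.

0.2703

Propagate the distribution vector 3 picoseconds from state II.
After 0 picoseconds: (1.0000, 0.0000, 0.0000)
After 1 picosecond: (0.3400, 0.3800, 0.2800)
After 2 picoseconds: (0.3528, 0.3768, 0.2704)
After 3 picoseconds: (0.3520, 0.3777, 0.2703)
P(in state I after 3 picoseconds) = 0.2703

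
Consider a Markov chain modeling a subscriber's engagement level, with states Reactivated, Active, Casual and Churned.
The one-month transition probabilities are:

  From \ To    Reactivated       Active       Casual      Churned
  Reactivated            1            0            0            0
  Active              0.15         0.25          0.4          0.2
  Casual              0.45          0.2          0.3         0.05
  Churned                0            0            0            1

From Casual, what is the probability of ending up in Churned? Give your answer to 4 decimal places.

0.1742

Let h(s) be the probability of absorption at Churned starting from transient state s. Then h(Churned) = 1 and h(Reactivated) = 0. By first-step analysis:
h(Active) = 0.15·0 + 0.25·h(Active) + 0.4·h(Casual) + 0.2·1
h(Casual) = 0.45·0 + 0.2·h(Active) + 0.3·h(Casual) + 0.05·1
Solving: h(Active) = 0.3596, h(Casual) = 0.1742.
Starting from Casual, the probability is 0.1742.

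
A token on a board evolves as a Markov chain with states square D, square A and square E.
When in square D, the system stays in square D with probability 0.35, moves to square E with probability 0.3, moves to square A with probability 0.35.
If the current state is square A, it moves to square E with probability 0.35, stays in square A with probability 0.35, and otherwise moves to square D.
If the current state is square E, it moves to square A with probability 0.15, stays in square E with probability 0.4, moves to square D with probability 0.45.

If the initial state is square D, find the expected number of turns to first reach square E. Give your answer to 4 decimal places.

3.1496

Let t(s) be the expected number of turns to first reach square E from state s, with t(square E) = 0. Conditioning on the first turn:
t(square D) = 1 + 0.35·t(square D) + 0.35·t(square A)
t(square A) = 1 + 0.3·t(square D) + 0.35·t(square A)
Solving: t(square D) = 3.1496, t(square A) = 2.9921.
Expected turns from square D to square E: 3.1496.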